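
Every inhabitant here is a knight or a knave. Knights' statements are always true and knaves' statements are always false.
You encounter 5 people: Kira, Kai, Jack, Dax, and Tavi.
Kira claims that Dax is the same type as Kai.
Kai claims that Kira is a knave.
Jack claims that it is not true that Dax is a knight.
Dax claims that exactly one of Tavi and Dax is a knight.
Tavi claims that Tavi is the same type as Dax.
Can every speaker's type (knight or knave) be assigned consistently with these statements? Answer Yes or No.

No

Checking all 32 assignments, each has at least one speaker whose statement's truth value contradicts their type.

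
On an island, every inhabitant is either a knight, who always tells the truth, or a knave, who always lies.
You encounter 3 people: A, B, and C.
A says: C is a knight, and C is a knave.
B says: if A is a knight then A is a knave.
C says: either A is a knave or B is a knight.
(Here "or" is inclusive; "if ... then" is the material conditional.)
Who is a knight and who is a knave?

Suppose A is a knight. Then A's statement "C is a knight, and C is a knave" would have to be true. Checking the 4 ways to assign the others, none is consistent with every speaker.
(For instance, with B=knight, C=knight, A's claim "C is a knight, and C is a knave" comes out false where it would need to be true.)
So A must be a knave, making "C is a knight, and C is a knave" false. Taking A=knave, B=knight, C=knight, each remaining statement checks out:
  B (knight): "if A is a knight then A is a knave" — true. ✓
  C (knight): "either A is a knave or B is a knight" — true. ✓
This is the unique consistent assignment.

A is a knave, B is a knight, and C is a knight.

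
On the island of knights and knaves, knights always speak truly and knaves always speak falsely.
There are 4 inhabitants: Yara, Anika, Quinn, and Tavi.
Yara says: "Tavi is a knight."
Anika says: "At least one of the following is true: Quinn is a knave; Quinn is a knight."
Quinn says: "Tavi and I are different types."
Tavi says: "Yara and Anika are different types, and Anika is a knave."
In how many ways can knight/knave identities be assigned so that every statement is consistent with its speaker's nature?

2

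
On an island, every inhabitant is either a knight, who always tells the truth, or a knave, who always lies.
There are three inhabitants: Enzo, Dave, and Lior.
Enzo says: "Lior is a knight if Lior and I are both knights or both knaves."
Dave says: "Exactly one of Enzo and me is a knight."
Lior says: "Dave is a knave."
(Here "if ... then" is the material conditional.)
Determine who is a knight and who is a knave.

Enzo is a knave, Dave is a knight, and Lior is a knave.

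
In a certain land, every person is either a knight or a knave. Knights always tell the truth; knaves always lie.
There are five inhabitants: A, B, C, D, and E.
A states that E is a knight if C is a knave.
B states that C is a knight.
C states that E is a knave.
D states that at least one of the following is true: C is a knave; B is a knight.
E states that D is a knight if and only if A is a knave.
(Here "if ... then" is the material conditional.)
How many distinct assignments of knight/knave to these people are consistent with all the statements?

Consistent assignments:
  A=knight, B=knight, C=knight, D=knight, E=knave

1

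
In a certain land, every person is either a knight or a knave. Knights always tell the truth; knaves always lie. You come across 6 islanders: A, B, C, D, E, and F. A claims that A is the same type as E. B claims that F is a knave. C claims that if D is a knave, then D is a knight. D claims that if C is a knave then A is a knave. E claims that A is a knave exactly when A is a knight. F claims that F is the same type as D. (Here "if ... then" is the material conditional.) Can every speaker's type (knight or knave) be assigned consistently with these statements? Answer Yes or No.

No

Checking all 64 assignments, each has at least one speaker whose statement's truth value contradicts their type.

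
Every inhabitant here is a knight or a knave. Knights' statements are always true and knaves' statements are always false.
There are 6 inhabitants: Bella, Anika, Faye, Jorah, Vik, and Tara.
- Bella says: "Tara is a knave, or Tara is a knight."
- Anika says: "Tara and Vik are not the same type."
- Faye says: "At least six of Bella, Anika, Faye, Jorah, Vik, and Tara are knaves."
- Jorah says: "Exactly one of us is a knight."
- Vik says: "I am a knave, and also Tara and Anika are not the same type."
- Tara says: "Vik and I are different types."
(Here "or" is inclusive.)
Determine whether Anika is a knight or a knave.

Anika is a knight.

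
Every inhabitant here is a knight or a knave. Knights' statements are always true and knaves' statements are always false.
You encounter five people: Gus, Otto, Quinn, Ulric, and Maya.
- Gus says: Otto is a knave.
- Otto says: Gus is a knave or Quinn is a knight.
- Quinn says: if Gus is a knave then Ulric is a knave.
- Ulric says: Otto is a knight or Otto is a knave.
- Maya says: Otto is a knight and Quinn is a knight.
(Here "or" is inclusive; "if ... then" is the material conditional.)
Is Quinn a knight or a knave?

Consistent assignments: {Gus=knave, Otto=knight, Quinn=knave, Ulric=knight, Maya=knave}
In every consistent assignment, Quinn is a knave.

Quinn is a knave.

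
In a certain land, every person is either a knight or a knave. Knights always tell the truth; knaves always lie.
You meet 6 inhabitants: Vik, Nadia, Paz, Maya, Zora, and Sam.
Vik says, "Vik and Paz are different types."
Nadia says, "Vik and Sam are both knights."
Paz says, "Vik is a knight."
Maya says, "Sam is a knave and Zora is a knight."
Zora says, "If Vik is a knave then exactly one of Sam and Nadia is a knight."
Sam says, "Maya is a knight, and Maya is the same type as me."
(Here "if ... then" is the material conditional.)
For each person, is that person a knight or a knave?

Vik is a knave, Nadia is a knave, Paz is a knave, Maya is a knave, Zora is a knave, and Sam is a knave.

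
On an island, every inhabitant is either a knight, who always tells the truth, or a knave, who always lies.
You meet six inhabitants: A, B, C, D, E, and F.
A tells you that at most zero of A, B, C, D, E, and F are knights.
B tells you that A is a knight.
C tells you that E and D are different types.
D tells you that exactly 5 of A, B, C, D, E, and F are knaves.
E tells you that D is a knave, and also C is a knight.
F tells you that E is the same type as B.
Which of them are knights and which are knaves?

A is a knave, so "at most zero of A, B, C, D, E, and F are knights" must be false — and it is.
B is a knave; "A is a knight" is false, as required.
C (knight): "E and D are different types" — True. ✓
D is a knave; "exactly 5 of A, B, C, D, E, and F are knaves" is false, as required.
Since E is a knight, "D is a knave, and also C is a knight" needs to be True, which holds.
F is a knave; "E is the same type as B" is false, as required.

A is a knave, B is a knave, C is a knight, D is a knave, E is a knight, and F is a knave.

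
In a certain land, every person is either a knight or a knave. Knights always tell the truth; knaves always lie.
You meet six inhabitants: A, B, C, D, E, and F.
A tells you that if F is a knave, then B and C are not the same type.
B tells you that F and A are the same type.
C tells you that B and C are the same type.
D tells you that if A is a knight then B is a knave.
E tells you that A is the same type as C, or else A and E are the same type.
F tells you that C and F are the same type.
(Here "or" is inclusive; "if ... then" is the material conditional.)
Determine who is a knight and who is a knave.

As a knight, A's statement "if F is a knave, then B and C are not the same type" should be True; it is.
Since B is a knight, "F and A are the same type" needs to be True, which holds.
C is a knight; "B and C are the same type" is True, as required.
Since D is a knave, "if A is a knight then B is a knave" needs to be False, which holds.
E is a knight, so "A is the same type as C, or else A and E are the same type" must be True — and it is.
F is a knight; "C and F are the same type" is True, as required.

Knights: A, B, C, E, and F. Knaves: D.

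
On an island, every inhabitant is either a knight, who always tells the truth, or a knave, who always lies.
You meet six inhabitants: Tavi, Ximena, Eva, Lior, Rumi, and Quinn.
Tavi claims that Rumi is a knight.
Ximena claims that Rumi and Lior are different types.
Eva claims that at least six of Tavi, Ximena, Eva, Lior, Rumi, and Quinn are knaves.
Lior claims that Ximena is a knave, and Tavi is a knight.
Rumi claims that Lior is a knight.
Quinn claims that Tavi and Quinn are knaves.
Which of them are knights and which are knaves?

Tavi is a knight, Ximena is a knave, Eva is a knave, Lior is a knight, Rumi is a knight, and Quinn is a knave.

Tavi is a knight, and the claim "Rumi is a knight" is indeed True.
Ximena is a knave; "Rumi and Lior are different types" is False, as required.
Eva is a knave, so "at least six of Tavi, Ximena, Eva, Lior, Rumi, and Quinn are knaves" must be False — and it is.
Since Lior is a knight, "Ximena is a knave, and Tavi is a knight" needs to be True, which holds.
As a knight, Rumi's statement "Lior is a knight" should be True; it is.
Since Quinn is a knave, "Tavi and Quinn are knaves" needs to be False, which holds.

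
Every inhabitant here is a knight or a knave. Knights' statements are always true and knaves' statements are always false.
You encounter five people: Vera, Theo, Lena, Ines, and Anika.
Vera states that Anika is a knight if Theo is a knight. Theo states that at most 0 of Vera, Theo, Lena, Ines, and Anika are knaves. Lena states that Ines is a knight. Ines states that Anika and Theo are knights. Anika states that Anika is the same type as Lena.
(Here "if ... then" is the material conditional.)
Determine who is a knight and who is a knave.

Vera is a knight, Theo is a knight, Lena is a knight, Ines is a knight, and Anika is a knight.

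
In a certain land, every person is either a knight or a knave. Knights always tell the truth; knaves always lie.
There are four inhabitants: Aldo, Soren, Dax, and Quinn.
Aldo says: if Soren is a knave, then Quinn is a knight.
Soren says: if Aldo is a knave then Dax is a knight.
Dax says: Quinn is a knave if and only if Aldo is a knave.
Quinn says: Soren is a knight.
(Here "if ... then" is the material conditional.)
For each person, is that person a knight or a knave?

Suppose Aldo is a knave. Then Aldo's statement "if Soren is a knave, then Quinn is a knight" would have to be false. Checking the 8 ways to assign the others, none is consistent with every speaker.
(For instance, with Soren=knight, Dax=knight, Quinn=knight, Aldo's claim "if Soren is a knave, then Quinn is a knight" comes out true where it would need to be false.)
So Aldo must be a knight, making "if Soren is a knave, then Quinn is a knight" true. Taking Aldo=knight, Soren=knight, Dax=knight, Quinn=knight, each remaining statement checks out:
  Soren (knight): "if Aldo is a knave then Dax is a knight" — true. ✓
  Dax (knight): "Quinn is a knave if and only if Aldo is a knave" — true. ✓
  Quinn (knight): "Soren is a knight" — true. ✓
This is the unique consistent assignment.

Aldo is a knight, Soren is a knight, Dax is a knight, and Quinn is a knight.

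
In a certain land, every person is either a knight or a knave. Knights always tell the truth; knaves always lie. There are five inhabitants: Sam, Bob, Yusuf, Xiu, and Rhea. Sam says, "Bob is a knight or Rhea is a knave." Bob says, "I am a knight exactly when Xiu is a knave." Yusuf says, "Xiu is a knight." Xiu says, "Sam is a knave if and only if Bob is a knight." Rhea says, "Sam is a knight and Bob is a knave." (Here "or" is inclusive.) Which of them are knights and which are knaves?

Sam (knight): "Bob is a knight or Rhea is a knave" — true. ✓
Bob (knight): "I am a knight exactly when Xiu is a knave" — true. ✓
Yusuf is a knave; "Xiu is a knight" is False, as required.
Xiu (knave): "Sam is a knave if and only if Bob is a knight" — False. ✓
Rhea is a knave, and the claim "Sam is a knight and Bob is a knave" is indeed False.

Sam is a knight, Bob is a knight, Yusuf is a knave, Xiu is a knave, and Rhea is a knave.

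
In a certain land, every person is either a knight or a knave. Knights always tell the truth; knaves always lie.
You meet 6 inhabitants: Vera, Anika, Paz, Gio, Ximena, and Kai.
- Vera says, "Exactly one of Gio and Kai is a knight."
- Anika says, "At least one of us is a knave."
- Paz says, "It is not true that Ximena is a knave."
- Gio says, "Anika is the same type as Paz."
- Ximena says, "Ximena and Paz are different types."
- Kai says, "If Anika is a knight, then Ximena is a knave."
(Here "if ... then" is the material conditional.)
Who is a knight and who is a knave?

Vera is a knight, Anika is a knight, Paz is a knave, Gio is a knave, Ximena is a knave, and Kai is a knight.

Since Vera is a knight, "exactly one of Gio and Kai is a knight" needs to be true, which holds.
Anika is a knight; "at least one of us is a knave" is true, as required.
Since Paz is a knave, "it is not true that Ximena is a knave" needs to be False, which holds.
Gio is a knave, and the claim "Anika is the same type as Paz" is indeed False.
Ximena is a knave, and the claim "Ximena and Paz are different types" is indeed False.
Since Kai is a knight, "if Anika is a knight, then Ximena is a knave" needs to be true, which holds.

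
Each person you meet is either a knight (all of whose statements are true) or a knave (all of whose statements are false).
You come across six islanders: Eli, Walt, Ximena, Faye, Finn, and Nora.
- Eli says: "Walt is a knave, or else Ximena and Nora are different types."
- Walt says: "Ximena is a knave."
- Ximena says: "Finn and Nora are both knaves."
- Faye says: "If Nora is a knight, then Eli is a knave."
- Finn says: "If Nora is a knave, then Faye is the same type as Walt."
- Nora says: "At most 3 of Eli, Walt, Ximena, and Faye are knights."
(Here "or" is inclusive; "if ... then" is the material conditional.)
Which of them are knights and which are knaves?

Eli is a knight; "Walt is a knave, or else Ximena and Nora are different types" is true, as required.
Walt is a knight, so "Ximena is a knave" must be true — and it is.
Ximena is a knave, and the claim "Finn and Nora are both knaves" is indeed false.
Faye is a knave; "if Nora is a knight, then Eli is a knave" is false, as required.
Finn is a knight, so "if Nora is a knave, then Faye is the same type as Walt" must be true — and it is.
As a knight, Nora's statement "at most 3 of Eli, Walt, Ximena, and Faye are knights" should be true; it is.

Knights: Eli, Walt, Finn, and Nora. Knaves: Ximena and Faye.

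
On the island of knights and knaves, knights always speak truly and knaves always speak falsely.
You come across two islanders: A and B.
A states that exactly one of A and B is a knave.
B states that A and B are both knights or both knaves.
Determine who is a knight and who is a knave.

A is a knight and B is a knave.

Since A is a knight, "exactly one of A and B is a knave" needs to be true, which holds.
As a knave, B's statement "A and B are both knights or both knaves" should be false; it is.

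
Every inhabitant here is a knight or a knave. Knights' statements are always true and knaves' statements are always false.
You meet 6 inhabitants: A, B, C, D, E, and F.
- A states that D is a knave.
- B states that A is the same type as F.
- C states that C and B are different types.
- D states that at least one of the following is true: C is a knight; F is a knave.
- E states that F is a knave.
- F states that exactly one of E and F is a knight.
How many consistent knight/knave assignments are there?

1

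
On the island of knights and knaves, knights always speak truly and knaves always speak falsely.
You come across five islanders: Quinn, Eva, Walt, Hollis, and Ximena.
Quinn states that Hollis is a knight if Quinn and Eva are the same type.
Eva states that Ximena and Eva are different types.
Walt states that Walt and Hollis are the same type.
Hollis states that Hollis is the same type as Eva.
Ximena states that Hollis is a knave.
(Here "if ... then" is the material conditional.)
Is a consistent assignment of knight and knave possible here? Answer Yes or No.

One consistent assignment: Quinn=knight, Eva=knight, Walt=knight, Hollis=knight, Ximena=knave.

Yes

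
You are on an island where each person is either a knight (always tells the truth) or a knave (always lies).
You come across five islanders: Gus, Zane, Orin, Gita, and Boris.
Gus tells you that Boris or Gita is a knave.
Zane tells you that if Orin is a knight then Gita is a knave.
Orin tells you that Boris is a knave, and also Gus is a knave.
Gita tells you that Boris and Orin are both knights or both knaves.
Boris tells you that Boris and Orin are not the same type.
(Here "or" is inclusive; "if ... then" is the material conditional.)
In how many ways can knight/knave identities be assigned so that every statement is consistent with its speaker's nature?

Consistent assignments:
  Gus=knight, Zane=knight, Orin=knave, Gita=knight, Boris=knave
  Gus=knight, Zane=knight, Orin=knave, Gita=knave, Boris=knight

2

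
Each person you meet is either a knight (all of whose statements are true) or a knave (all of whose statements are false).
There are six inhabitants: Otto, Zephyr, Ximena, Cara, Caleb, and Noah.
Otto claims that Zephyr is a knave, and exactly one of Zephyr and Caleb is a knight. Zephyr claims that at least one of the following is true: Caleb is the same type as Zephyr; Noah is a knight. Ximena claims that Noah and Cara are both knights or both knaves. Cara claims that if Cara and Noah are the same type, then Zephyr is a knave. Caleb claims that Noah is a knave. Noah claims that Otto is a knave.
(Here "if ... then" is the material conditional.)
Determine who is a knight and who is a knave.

Otto is a knight, Zephyr is a knave, Ximena is a knave, Cara is a knight, Caleb is a knight, and Noah is a knave.

Otto (knight): "Zephyr is a knave, and exactly one of Zephyr and Caleb is a knight" — true. ✓
Zephyr is a knave, so "at least one of the following is true: Caleb is the same type as Zephyr; Noah is a knight" must be false — and it is.
Ximena is a knave, and the claim "Noah and Cara are both knights or both knaves" is indeed false.
Cara is a knight; "if Cara and Noah are the same type, then Zephyr is a knave" is true, as required.
Caleb (knight): "Noah is a knave" — true. ✓
Since Noah is a knave, "Otto is a knave" needs to be false, which holds.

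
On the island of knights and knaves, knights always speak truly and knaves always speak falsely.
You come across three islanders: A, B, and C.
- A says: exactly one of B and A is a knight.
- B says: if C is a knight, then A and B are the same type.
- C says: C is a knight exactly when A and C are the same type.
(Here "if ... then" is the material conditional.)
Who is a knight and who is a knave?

Suppose A is a knave. Then A's statement "exactly one of B and A is a knight" would have to be false. Checking the 4 ways to assign the others, none is consistent with every speaker.
(For instance, with B=knave, C=knight, B's claim "if C is a knight, then A and B are the same type" comes out true where it would need to be false.)
So A must be a knight, making "exactly one of B and A is a knight" true. Taking A=knight, B=knave, C=knight, each remaining statement checks out:
  B (knave): "if C is a knight, then A and B are the same type" — false. ✓
  C (knight): "C is a knight exactly when A and C are the same type" — true. ✓
This is the unique consistent assignment.

A is a knight, B is a knave, and C is a knight.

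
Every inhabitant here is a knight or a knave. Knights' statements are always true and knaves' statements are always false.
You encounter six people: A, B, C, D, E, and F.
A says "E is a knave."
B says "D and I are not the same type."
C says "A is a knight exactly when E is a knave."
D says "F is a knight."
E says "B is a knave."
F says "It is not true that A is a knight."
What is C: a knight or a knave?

C is a knight.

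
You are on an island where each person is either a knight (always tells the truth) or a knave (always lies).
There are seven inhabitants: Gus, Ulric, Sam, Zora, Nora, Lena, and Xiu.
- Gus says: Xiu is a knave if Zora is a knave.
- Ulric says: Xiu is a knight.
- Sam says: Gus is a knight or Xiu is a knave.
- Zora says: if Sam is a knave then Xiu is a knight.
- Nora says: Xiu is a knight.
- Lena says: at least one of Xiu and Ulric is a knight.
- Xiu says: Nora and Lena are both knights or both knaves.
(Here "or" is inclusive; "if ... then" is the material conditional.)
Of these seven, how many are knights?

7

The unique consistent assignment is Gus=knight, Ulric=knight, Sam=knight, Zora=knight, Nora=knight, Lena=knight, Xiu=knight.
That has 7 knights.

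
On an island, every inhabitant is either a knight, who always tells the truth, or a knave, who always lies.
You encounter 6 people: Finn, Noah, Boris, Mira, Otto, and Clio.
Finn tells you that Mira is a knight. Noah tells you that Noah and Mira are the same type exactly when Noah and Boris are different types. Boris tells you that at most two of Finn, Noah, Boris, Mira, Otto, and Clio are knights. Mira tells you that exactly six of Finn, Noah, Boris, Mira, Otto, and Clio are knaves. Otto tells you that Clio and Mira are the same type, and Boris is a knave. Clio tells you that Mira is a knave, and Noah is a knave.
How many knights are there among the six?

2

The unique consistent assignment is Finn=knave, Noah=knight, Boris=knight, Mira=knave, Otto=knave, Clio=knave.
That has 2 knights.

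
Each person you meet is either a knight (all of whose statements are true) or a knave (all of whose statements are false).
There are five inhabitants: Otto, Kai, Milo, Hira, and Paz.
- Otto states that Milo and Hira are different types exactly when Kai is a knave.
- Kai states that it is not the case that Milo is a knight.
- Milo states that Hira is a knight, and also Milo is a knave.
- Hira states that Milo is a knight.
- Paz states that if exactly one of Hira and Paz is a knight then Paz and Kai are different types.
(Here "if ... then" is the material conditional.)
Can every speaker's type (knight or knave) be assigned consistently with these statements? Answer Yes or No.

Checking all 32 assignments, each has at least one speaker whose statement's truth value contradicts their type.

No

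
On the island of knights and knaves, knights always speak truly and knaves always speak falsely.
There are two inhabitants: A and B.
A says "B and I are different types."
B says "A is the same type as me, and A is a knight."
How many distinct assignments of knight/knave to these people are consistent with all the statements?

2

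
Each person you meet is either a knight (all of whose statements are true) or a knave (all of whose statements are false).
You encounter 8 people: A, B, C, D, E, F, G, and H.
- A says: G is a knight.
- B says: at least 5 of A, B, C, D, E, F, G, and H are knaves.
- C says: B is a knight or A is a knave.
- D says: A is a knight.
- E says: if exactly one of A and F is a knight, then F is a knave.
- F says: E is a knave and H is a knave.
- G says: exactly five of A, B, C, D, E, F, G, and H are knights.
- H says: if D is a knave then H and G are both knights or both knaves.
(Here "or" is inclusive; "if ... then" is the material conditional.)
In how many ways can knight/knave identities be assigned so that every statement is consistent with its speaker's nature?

Consistent assignments:
  A=knight, B=knave, C=knave, D=knight, E=knight, F=knave, G=knight, H=knight

1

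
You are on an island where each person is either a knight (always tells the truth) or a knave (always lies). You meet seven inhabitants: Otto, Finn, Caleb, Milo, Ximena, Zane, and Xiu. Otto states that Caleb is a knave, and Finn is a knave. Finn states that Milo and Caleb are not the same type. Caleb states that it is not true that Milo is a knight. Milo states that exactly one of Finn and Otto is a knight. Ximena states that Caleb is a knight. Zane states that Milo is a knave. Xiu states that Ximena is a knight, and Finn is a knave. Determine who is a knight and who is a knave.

Knights: Finn and Milo. Knaves: Otto, Caleb, Ximena, Zane, and Xiu.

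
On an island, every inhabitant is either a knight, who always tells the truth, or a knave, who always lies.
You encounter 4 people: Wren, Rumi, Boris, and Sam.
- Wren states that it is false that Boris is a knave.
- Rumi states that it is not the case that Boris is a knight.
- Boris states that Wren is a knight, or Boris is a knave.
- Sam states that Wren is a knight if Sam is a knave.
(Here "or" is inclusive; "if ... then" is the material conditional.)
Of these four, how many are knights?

3

The unique consistent assignment is Wren=knight, Rumi=knave, Boris=knight, Sam=knight.
That has 3 knights.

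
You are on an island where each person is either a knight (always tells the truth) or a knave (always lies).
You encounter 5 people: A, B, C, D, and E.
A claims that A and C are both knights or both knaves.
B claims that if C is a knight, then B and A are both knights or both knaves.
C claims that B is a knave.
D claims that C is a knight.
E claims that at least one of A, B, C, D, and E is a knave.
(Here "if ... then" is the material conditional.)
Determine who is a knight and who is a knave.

A is a knight, and the claim "A and C are both knights or both knaves" is indeed True.
B is a knave; "if C is a knight, then B and A are both knights or both knaves" is false, as required.
C is a knight; "B is a knave" is True, as required.
Since D is a knight, "C is a knight" needs to be True, which holds.
E is a knight; "at least one of A, B, C, D, and E is a knave" is True, as required.

Knights: A, C, D, and E. Knaves: B.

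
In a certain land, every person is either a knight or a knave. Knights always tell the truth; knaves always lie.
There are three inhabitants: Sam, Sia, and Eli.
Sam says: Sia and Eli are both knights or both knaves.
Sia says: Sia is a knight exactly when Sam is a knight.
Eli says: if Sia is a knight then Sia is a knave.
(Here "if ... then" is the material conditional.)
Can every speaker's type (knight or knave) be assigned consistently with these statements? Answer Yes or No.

No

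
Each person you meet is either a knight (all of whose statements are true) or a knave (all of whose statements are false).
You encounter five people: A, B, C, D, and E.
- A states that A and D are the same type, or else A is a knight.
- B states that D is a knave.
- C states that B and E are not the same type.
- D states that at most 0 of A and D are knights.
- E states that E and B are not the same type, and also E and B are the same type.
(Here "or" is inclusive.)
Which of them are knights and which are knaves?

Suppose A is a knave. Then A's statement "A and D are the same type, or else A is a knight" would have to be false. Checking the 16 ways to assign the others, none is consistent with every speaker.
(For instance, with B=knight, C=knight, D=knave, E=knave, A's claim "A and D are the same type, or else A is a knight" comes out true where it would need to be false.)
So A must be a knight, making "A and D are the same type, or else A is a knight" true. Taking A=knight, B=knight, C=knight, D=knave, E=knave, each remaining statement checks out:
  B (knight): "D is a knave" — true. ✓
  C (knight): "B and E are not the same type" — true. ✓
  D (knave): "at most 0 of A and D are knights" — false. ✓
  E (knave): "E and B are not the same type, and also E and B are the same type" — false. ✓
This is the unique consistent assignment.

A is a knight, B is a knight, C is a knight, D is a knave, and E is a knave.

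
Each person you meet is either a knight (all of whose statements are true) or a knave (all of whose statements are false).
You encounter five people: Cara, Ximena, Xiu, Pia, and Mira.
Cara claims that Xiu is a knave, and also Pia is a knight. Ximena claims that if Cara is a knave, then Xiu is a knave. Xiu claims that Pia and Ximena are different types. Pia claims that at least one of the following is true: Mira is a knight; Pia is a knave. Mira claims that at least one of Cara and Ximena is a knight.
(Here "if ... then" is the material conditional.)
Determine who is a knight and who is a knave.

Cara is a knight; "Xiu is a knave, and also Pia is a knight" is True, as required.
Since Ximena is a knight, "if Cara is a knave, then Xiu is a knave" needs to be True, which holds.
Since Xiu is a knave, "Pia and Ximena are different types" needs to be False, which holds.
Pia is a knight, and the claim "at least one of the following is true: Mira is a knight; Pia is a knave" is indeed True.
Mira is a knight; "at least one of Cara and Ximena is a knight" is True, as required.

Knights: Cara, Ximena, Pia, and Mira. Knaves: Xiu.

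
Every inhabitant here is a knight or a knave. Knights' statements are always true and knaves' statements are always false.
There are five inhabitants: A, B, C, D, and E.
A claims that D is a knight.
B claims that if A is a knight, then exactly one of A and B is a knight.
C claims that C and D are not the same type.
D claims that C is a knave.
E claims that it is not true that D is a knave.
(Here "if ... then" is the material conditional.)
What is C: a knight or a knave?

C is a knight.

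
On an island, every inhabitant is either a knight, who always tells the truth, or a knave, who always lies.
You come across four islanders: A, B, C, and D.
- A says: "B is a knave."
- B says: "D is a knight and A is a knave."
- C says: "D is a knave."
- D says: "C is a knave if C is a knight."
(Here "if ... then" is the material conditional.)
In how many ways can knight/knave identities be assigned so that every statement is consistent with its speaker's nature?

Consistent assignments:
  A=knight, B=knave, C=knight, D=knave
  A=knight, B=knave, C=knave, D=knight
  A=knave, B=knight, C=knave, D=knight

3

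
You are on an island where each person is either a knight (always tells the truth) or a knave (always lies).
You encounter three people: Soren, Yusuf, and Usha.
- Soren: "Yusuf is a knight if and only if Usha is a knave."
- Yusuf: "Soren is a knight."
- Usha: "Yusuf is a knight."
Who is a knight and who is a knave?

Suppose Soren is a knight. Then Soren's statement "Yusuf is a knight if and only if Usha is a knave" would have to be true. Checking the 4 ways to assign the others, none is consistent with every speaker.
(For instance, with Yusuf=knave, Usha=knave, Soren's claim "Yusuf is a knight if and only if Usha is a knave" comes out false where it would need to be true.)
So Soren must be a knave, making "Yusuf is a knight if and only if Usha is a knave" false. Taking Soren=knave, Yusuf=knave, Usha=knave, each remaining statement checks out:
  Yusuf (knave): "Soren is a knight" — false. ✓
  Usha (knave): "Yusuf is a knight" — false. ✓
This is the unique consistent assignment.

Soren is a knave, Yusuf is a knave, and Usha is a knave.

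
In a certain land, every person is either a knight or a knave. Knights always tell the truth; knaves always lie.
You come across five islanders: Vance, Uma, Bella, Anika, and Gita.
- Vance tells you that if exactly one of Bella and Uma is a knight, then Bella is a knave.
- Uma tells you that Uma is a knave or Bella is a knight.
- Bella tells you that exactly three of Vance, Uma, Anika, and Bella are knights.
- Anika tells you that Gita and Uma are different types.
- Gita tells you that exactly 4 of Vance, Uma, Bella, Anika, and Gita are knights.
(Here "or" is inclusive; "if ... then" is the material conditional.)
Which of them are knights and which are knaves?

Vance is a knight, and the claim "if exactly one of Bella and Uma is a knight, then Bella is a knave" is indeed True.
Uma is a knight, so "Uma is a knave or Bella is a knight" must be True — and it is.
Bella (knight): "exactly three of Vance, Uma, Anika, and Bella are knights" — True. ✓
As a knave, Anika's statement "Gita and Uma are different types" should be false; it is.
Gita (knight): "exactly 4 of Vance, Uma, Bella, Anika, and Gita are knights" — True. ✓

Vance is a knight, Uma is a knight, Bella is a knight, Anika is a knave, and Gita is a knight.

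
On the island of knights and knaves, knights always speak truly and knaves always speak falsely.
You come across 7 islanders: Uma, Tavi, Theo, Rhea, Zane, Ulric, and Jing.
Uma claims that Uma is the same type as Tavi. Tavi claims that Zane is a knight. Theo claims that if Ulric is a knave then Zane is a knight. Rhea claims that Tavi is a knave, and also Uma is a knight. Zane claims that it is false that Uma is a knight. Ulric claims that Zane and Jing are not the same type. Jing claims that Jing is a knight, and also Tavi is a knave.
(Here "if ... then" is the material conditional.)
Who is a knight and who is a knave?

Knights: Tavi, Theo, Zane, and Ulric. Knaves: Uma, Rhea, and Jing.

Uma is a knave, and the claim "Uma is the same type as Tavi" is indeed False.
Tavi is a knight, so "Zane is a knight" must be true — and it is.
Theo (knight): "if Ulric is a knave then Zane is a knight" — true. ✓
Rhea is a knave, so "Tavi is a knave, and also Uma is a knight" must be False — and it is.
Since Zane is a knight, "it is false that Uma is a knight" needs to be true, which holds.
Ulric is a knight, so "Zane and Jing are not the same type" must be true — and it is.
As a knave, Jing's statement "Jing is a knight, and also Tavi is a knave" should be False; it is.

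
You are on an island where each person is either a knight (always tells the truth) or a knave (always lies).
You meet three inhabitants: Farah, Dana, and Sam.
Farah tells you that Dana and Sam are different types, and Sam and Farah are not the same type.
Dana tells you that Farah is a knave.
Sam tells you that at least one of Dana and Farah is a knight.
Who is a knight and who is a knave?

Knights: Dana and Sam. Knaves: Farah.

As a knave, Farah's statement "Dana and Sam are different types, and Sam and Farah are not the same type" should be false; it is.
Dana (knight): "Farah is a knave" — True. ✓
Since Sam is a knight, "at least one of Dana and Farah is a knight" needs to be True, which holds.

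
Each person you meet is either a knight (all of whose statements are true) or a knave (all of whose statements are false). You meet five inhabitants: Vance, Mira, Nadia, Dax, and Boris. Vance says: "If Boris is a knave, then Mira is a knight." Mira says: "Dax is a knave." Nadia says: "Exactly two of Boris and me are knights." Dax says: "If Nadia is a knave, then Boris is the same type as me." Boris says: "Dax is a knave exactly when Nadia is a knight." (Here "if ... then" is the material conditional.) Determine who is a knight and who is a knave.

Knights: Vance, Dax, and Boris. Knaves: Mira and Nadia.

Vance is a knight; "if Boris is a knave, then Mira is a knight" is true, as required.
Since Mira is a knave, "Dax is a knave" needs to be False, which holds.
Nadia is a knave, so "exactly two of Boris and me are knights" must be False — and it is.
Since Dax is a knight, "if Nadia is a knave, then Boris is the same type as me" needs to be true, which holds.
Boris is a knight, so "Dax is a knave exactly when Nadia is a knight" must be true — and it is.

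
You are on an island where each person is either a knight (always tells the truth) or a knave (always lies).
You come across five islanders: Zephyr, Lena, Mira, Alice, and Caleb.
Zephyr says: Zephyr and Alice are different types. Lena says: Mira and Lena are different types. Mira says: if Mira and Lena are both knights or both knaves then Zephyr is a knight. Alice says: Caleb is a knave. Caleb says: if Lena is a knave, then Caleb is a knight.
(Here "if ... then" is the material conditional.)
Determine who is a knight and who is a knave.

Suppose Zephyr is a knight. Then Zephyr's statement "Zephyr and Alice are different types" would have to be true. Checking the 16 ways to assign the others, none is consistent with every speaker.
(For instance, with Lena=knave, Mira=knave, Alice=knave, Caleb=knight, Mira's claim "if Mira and Lena are both knights or both knaves then Zephyr is a knight" comes out true where it would need to be false.)
So Zephyr must be a knave, making "Zephyr and Alice are different types" false. Taking Zephyr=knave, Lena=knave, Mira=knave, Alice=knave, Caleb=knight, each remaining statement checks out:
  Lena (knave): "Mira and Lena are different types" — false. ✓
  Mira (knave): "if Mira and Lena are both knights or both knaves then Zephyr is a knight" — false. ✓
  Alice (knave): "Caleb is a knave" — false. ✓
  Caleb (knight): "if Lena is a knave, then Caleb is a knight" — true. ✓
This is the unique consistent assignment.

Zephyr is a knave, Lena is a knave, Mira is a knave, Alice is a knave, and Caleb is a knight.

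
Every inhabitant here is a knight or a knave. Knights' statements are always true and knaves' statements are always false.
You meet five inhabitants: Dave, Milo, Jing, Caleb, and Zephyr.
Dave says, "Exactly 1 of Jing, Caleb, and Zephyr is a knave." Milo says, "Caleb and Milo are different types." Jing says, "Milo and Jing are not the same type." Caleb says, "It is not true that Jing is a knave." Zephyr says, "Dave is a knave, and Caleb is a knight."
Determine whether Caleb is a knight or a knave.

Caleb is a knave.

Consistent assignments: {Dave=knave, Milo=knave, Jing=knave, Caleb=knave, Zephyr=knave}
In every consistent assignment, Caleb is a knave.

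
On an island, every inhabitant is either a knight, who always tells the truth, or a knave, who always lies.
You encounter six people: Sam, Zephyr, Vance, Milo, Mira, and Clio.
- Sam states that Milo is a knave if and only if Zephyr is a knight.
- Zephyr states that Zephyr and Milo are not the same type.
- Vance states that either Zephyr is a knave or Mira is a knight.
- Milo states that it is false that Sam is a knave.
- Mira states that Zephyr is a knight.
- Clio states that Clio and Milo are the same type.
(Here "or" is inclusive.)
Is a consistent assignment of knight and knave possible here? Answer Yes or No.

No

Checking all 64 assignments, each has at least one speaker whose statement's truth value contradicts their type.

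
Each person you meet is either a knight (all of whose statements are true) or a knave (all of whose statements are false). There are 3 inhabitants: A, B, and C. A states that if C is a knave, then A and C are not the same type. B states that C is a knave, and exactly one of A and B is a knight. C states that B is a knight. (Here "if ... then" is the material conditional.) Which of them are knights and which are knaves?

A is a knave, B is a knave, and C is a knave.

A is a knave, so "if C is a knave, then A and C are not the same type" must be false — and it is.
As a knave, B's statement "C is a knave, and exactly one of A and B is a knight" should be false; it is.
C is a knave, so "B is a knight" must be false — and it is.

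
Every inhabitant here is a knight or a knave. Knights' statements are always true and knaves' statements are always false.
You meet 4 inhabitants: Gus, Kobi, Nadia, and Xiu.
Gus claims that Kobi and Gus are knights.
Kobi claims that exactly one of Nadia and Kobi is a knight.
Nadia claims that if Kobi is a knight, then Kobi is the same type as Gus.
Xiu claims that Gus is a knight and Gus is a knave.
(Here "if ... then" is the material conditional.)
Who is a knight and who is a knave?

Gus is a knave, Kobi is a knight, Nadia is a knave, and Xiu is a knave.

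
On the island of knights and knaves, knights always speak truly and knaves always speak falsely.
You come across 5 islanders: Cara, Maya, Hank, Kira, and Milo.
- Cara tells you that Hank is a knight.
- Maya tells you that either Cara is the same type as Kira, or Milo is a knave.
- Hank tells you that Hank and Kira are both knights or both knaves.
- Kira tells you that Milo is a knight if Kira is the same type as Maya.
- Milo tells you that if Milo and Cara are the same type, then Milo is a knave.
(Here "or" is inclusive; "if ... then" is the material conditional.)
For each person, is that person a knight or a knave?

Cara is a knave, Maya is a knave, Hank is a knave, Kira is a knight, and Milo is a knight.

Cara is a knave, so "Hank is a knight" must be false — and it is.
Since Maya is a knave, "either Cara is the same type as Kira, or Milo is a knave" needs to be false, which holds.
Hank is a knave, and the claim "Hank and Kira are both knights or both knaves" is indeed false.
Kira (knight): "Milo is a knight if Kira is the same type as Maya" — True. ✓
Milo is a knight; "if Milo and Cara are the same type, then Milo is a knave" is True, as required.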